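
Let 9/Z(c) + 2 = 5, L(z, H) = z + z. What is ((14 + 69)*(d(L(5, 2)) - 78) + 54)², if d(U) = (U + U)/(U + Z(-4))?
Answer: 6691240000/169 ≈ 3.9593e+7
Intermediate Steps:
L(z, H) = 2*z
Z(c) = 3 (Z(c) = 9/(-2 + 5) = 9/3 = 9*(⅓) = 3)
d(U) = 2*U/(3 + U) (d(U) = (U + U)/(U + 3) = (2*U)/(3 + U) = 2*U/(3 + U))
((14 + 69)*(d(L(5, 2)) - 78) + 54)² = ((14 + 69)*(2*(2*5)/(3 + 2*5) - 78) + 54)² = (83*(2*10/(3 + 10) - 78) + 54)² = (83*(2*10/13 - 78) + 54)² = (83*(2*10*(1/13) - 78) + 54)² = (83*(20/13 - 78) + 54)² = (83*(-994/13) + 54)² = (-82502/13 + 54)² = (-81800/13)² = 6691240000/169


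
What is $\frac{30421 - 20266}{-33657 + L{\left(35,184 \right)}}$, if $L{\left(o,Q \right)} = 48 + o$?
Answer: $- \frac{10155}{33574} \approx -0.30247$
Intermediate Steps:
$\frac{30421 - 20266}{-33657 + L{\left(35,184 \right)}} = \frac{30421 - 20266}{-33657 + \left(48 + 35\right)} = \frac{10155}{-33657 + 83} = \frac{10155}{-33574} = 10155 \left(- \frac{1}{33574}\right) = - \frac{10155}{33574}$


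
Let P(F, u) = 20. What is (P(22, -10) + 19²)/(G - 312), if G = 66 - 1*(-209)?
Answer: -381/37 ≈ -10.297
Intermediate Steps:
G = 275 (G = 66 + 209 = 275)
(P(22, -10) + 19²)/(G - 312) = (20 + 19²)/(275 - 312) = (20 + 361)/(-37) = 381*(-1/37) = -381/37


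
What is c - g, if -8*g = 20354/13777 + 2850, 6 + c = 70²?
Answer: 144670477/27554 ≈ 5250.4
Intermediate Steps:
c = 4894 (c = -6 + 70² = -6 + 4900 = 4894)
g = -9821201/27554 (g = -(20354/13777 + 2850)/8 = -⅛*39284804/13777 = -9821201/27554 ≈ -356.43)
c - g = 4894 - 1*(-9821201/27554) = 4894 + 9821201/27554 = 144670477/27554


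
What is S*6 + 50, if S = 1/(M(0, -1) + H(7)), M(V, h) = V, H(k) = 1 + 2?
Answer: 52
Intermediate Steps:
H(k) = 3
S = ⅓ (S = 1/(0 + 3) = 1/3 = ⅓ ≈ 0.33333)
S*6 + 50 = (⅓)*6 + 50 = 2 + 50 = 52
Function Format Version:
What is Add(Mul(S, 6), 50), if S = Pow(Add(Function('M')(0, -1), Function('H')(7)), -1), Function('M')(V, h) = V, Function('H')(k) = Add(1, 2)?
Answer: 52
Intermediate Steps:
Function('H')(k) = 3
S = Rational(1, 3) (S = Pow(Add(0, 3), -1) = Pow(3, -1) = Rational(1, 3) ≈ 0.33333)
Add(Mul(S, 6), 50) = Add(Mul(Rational(1, 3), 6), 50) = Add(2, 50) = 52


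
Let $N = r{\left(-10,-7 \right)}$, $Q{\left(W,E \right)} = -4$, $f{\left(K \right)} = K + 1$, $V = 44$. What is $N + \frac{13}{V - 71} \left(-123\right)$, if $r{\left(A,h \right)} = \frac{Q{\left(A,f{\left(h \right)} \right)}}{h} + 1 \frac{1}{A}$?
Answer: $\frac{37607}{630} \approx 59.694$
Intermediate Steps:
$f{\left(K \right)} = 1 + K$
$r{\left(A,h \right)} = \frac{1}{A} - \frac{4}{h}$ ($r{\left(A,h \right)} = - \frac{4}{h} + 1 \frac{1}{A} = - \frac{4}{h} + \frac{1}{A} = \frac{1}{A} - \frac{4}{h}$)
$N = \frac{33}{70}$ ($N = \frac{1}{-10} - \frac{4}{-7} = - \frac{1}{10} - - \frac{4}{7} = - \frac{1}{10} + \frac{4}{7} = \frac{33}{70} \approx 0.47143$)
$N + \frac{13}{V - 71} \left(-123\right) = \frac{33}{70} + \frac{13}{44 - 71} \left(-123\right) = \frac{33}{70} + \frac{13}{-27} \left(-123\right) = \frac{33}{70} + 13 \left(- \frac{1}{27}\right) \left(-123\right) = \frac{33}{70} - - \frac{533}{9} = \frac{33}{70} + \frac{533}{9} = \frac{37607}{630}$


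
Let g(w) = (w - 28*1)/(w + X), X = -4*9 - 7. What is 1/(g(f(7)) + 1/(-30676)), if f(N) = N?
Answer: 23007/13420 ≈ 1.7144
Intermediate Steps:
X = -43 (X = -36 - 7 = -43)
g(w) = (-28 + w)/(-43 + w) (g(w) = (w - 28*1)/(w - 43) = (w - 28)/(-43 + w) = (-28 + w)/(-43 + w))
1/(g(f(7)) + 1/(-30676)) = 1/((-28 + 7)/(-43 + 7) + 1/(-30676)) = 1/(-21/(-36) - 1/30676) = 1/(-1/36*(-21) - 1/30676) = 1/(7/12 - 1/30676) = 1/(13420/23007) = 23007/13420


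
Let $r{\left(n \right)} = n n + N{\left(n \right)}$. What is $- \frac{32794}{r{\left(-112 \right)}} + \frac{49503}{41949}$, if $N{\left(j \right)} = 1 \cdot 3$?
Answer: $- \frac{251520455}{175444701} \approx -1.4336$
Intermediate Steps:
$N{\left(j \right)} = 3$
$r{\left(n \right)} = 3 + n^{2}$ ($r{\left(n \right)} = n n + 3 = n^{2} + 3 = 3 + n^{2}$)
$- \frac{32794}{r{\left(-112 \right)}} + \frac{49503}{41949} = - \frac{32794}{3 + \left(-112\right)^{2}} + \frac{49503}{41949} = - \frac{32794}{3 + 12544} + 49503 \cdot \frac{1}{41949} = - \frac{32794}{12547} + \frac{16501}{13983} = - \frac{251520455}{175444701}$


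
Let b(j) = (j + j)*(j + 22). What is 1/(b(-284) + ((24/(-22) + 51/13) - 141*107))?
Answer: 143/19123652 ≈ 7.4776e-6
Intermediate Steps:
b(j) = 2*j*(22 + j) (b(j) = (2*j)*(22 + j) = 2*j*(22 + j))
1/(b(-284) + ((24/(-22) + 51/13) - 141*107)) = 1/(2*(-284)*(22 - 284) + ((24/(-22) + 51/13) - 141*107)) = 1/(2*(-284)*(-262) + ((24*(-1/22) + 51*(1/13)) - 15087)) = 1/(148816 + ((-12/11 + 51/13) - 15087)) = 1/(148816 + (405/143 - 15087)) = 1/(148816 - 2157036/143) = 1/(19123652/143) = 143/19123652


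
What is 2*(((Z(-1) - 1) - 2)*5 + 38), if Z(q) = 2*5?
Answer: 146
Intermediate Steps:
Z(q) = 10
2*(((Z(-1) - 1) - 2)*5 + 38) = 2*(((10 - 1) - 2)*5 + 38) = 2*((9 - 2)*5 + 38) = 2*(7*5 + 38) = 2*(35 + 38) = 2*73 = 146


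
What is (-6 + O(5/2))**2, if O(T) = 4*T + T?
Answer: 169/4 ≈ 42.250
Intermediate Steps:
O(T) = 5*T
(-6 + O(5/2))**2 = (-6 + 5*(5/2))**2 = (-6 + 25/2)**2 = (13/2)**2 = 169/4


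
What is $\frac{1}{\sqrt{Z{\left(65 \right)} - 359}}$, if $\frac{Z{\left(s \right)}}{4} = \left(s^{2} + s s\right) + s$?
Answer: $\frac{\sqrt{33701}}{33701} \approx 0.0054473$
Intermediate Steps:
$Z{\left(s \right)} = 4 s + 8 s^{2}$ ($Z{\left(s \right)} = 4 \left(\left(s^{2} + s s\right) + s\right) = 4 \left(\left(s^{2} + s^{2}\right) + s\right) = 4 \left(2 s^{2} + s\right) = 4 \left(s + 2 s^{2}\right) = 4 s + 8 s^{2}$)
$\frac{1}{\sqrt{Z{\left(65 \right)} - 359}} = \frac{1}{\sqrt{4 \cdot 65 \left(1 + 2 \cdot 65\right) - 359}} = \frac{1}{\sqrt{4 \cdot 65 \left(1 + 130\right) - 359}} = \frac{1}{\sqrt{4 \cdot 65 \cdot 131 - 359}} = \frac{1}{\sqrt{34060 - 359}} = \frac{1}{\sqrt{33701}} = \frac{\sqrt{33701}}{33701}$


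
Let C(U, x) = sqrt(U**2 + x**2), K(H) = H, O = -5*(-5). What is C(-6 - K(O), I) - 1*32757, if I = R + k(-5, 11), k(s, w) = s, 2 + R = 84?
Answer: -32757 + sqrt(6890) ≈ -32674.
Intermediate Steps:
R = 82 (R = -2 + 84 = 82)
O = 25
I = 77 (I = 82 - 5 = 77)
C(-6 - K(O), I) - 1*32757 = sqrt((-6 - 1*25)**2 + 77**2) - 1*32757 = sqrt((-6 - 25)**2 + 5929) - 32757 = sqrt((-31)**2 + 5929) - 32757 = sqrt(961 + 5929) - 32757 = sqrt(6890) - 32757 = -32757 + sqrt(6890)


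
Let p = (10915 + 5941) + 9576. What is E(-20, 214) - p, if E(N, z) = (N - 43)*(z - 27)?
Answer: -38213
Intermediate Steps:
E(N, z) = (-43 + N)*(-27 + z)
p = 26432 (p = 16856 + 9576 = 26432)
E(-20, 214) - p = (1161 - 43*214 - 27*(-20) - 20*214) - 1*26432 = (1161 - 9202 + 540 - 4280) - 26432 = -11781 - 26432 = -38213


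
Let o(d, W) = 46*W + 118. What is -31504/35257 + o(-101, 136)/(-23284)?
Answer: -479133627/410461994 ≈ -1.1673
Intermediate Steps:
o(d, W) = 118 + 46*W
-31504/35257 + o(-101, 136)/(-23284) = -31504/35257 + (118 + 46*136)/(-23284) = -31504*1/35257 + (118 + 6256)*(-1/23284) = -31504/35257 + 6374*(-1/23284) = -31504/35257 - 3187/11642 = -479133627/410461994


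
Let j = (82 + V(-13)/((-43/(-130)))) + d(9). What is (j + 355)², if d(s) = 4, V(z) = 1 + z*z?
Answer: 1686169969/1849 ≈ 9.1194e+5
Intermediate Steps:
V(z) = 1 + z²
j = 25798/43 (j = (82 + (1 + (-13)²)/((-43/(-130)))) + 4 = (82 + (1 + 169)/((-43*(-1/130)))) + 4 = (82 + 170/(43/130)) + 4 = (82 + 170*(130/43)) + 4 = (82 + 22100/43) + 4 = 25626/43 + 4 = 25798/43 ≈ 599.95)
(j + 355)² = (25798/43 + 355)² = (41063/43)² = 1686169969/1849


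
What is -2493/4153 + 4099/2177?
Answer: 11595886/9041081 ≈ 1.2826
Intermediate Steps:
-2493/4153 + 4099/2177 = 11595886/9041081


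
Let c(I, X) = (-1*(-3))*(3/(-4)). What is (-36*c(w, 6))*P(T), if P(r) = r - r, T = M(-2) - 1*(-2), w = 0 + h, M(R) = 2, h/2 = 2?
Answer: 0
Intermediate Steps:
h = 4 (h = 2*2 = 4)
w = 4 (w = 0 + 4 = 4)
T = 4 (T = 2 - 1*(-2) = 2 + 2 = 4)
P(r) = 0
c(I, X) = -9/4 (c(I, X) = 3*(3*(-1/4)) = 3*(-3/4) = -9/4)
(-36*c(w, 6))*P(T) = -36*(-9/4)*0 = 81*0 = 0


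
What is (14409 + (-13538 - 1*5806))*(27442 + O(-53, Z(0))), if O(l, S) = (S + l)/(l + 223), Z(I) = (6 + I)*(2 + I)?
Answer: -4604452713/34 ≈ -1.3543e+8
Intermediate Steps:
Z(I) = (2 + I)*(6 + I)
O(l, S) = (S + l)/(223 + l)
(14409 + (-13538 - 1*5806))*(27442 + O(-53, Z(0))) = (14409 + (-13538 - 1*5806))*(27442 + ((12 + 0² + 8*0) - 53)/(223 - 53)) = (14409 + (-13538 - 5806))*(27442 + ((12 + 0 + 0) - 53)/170) = (14409 - 19344)*(27442 + (12 - 53)/170) = -4935*(27442 + (1/170)*(-41)) = -4935*(27442 - 41/170) = -4935*4665099/170 = -4604452713/34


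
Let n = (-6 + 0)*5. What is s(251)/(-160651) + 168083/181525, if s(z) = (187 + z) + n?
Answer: 26928639833/29162172775 ≈ 0.92341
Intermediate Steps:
n = -30 (n = -6*5 = -30)
s(z) = 157 + z (s(z) = (187 + z) - 30 = 157 + z)
s(251)/(-160651) + 168083/181525 = (157 + 251)/(-160651) + 168083/181525 = 408*(-1/160651) + 168083*(1/181525) = -408/160651 + 168083/181525 = 26928639833/29162172775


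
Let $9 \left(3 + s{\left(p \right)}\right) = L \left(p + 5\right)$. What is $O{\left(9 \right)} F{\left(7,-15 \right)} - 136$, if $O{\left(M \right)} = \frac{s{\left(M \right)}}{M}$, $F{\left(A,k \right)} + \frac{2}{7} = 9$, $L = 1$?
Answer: $- \frac{77905}{567} \approx -137.4$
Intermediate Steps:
$F{\left(A,k \right)} = \frac{61}{7}$ ($F{\left(A,k \right)} = - \frac{2}{7} + 9 = \frac{61}{7}$)
$s{\left(p \right)} = - \frac{22}{9} + \frac{p}{9}$ ($s{\left(p \right)} = -3 + \frac{1 \left(p + 5\right)}{9} = -3 + \frac{1 \left(5 + p\right)}{9} = -3 + \frac{5 + p}{9} = -3 + \left(\frac{5}{9} + \frac{p}{9}\right) = - \frac{22}{9} + \frac{p}{9}$)
$O{\left(M \right)} = \frac{- \frac{22}{9} + \frac{M}{9}}{M}$
$O{\left(9 \right)} F{\left(7,-15 \right)} - 136 = \frac{-22 + 9}{9 \cdot 9} \cdot \frac{61}{7} - 136 = \frac{1}{9} \cdot \frac{1}{9} \left(-13\right) \frac{61}{7} - 136 = \left(- \frac{13}{81}\right) \frac{61}{7} - 136 = - \frac{793}{567} - 136 = - \frac{77905}{567}$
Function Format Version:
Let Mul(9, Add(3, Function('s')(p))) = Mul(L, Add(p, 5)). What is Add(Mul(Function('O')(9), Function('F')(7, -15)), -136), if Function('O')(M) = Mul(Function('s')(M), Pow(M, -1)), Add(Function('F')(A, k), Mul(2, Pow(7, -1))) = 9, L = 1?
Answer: Rational(-77905, 567) ≈ -137.40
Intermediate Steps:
Function('F')(A, k) = Rational(61, 7) (Function('F')(A, k) = Add(Rational(-2, 7), 9) = Rational(61, 7))
Function('s')(p) = Add(Rational(-22, 9), Mul(Rational(1, 9), p)) (Function('s')(p) = Add(-3, Mul(Rational(1, 9), Mul(1, Add(p, 5)))) = Add(-3, Mul(Rational(1, 9), Mul(1, Add(5, p)))) = Add(-3, Mul(Rational(1, 9), Add(5, p))) = Add(-3, Add(Rational(5, 9), Mul(Rational(1, 9), p))) = Add(Rational(-22, 9), Mul(Rational(1, 9), p)))
Function('O')(M) = Mul(Pow(M, -1), Add(Rational(-22, 9), Mul(Rational(1, 9), M))) (Function('O')(M) = Mul(Add(Rational(-22, 9), Mul(Rational(1, 9), M)), Pow(M, -1)) = Mul(Pow(M, -1), Add(Rational(-22, 9), Mul(Rational(1, 9), M))))
Add(Mul(Function('O')(9), Function('F')(7, -15)), -136) = Add(Mul(Mul(Rational(1, 9), Pow(9, -1), Add(-22, 9)), Rational(61, 7)), -136) = Add(Mul(Mul(Rational(1, 9), Rational(1, 9), -13), Rational(61, 7)), -136) = Add(Mul(Rational(-13, 81), Rational(61, 7)), -136) = Add(Rational(-793, 567), -136) = Rational(-77905, 567)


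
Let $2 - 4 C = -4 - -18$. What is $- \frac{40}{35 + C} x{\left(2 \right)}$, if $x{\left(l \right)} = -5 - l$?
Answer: $\frac{35}{4} \approx 8.75$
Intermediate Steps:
$C = -3$ ($C = \frac{1}{2} - \frac{-4 - -18}{4} = \frac{1}{2} - \frac{-4 + 18}{4} = \frac{1}{2} - \frac{7}{2} = -3$)
$- \frac{40}{35 + C} x{\left(2 \right)} = - \frac{40}{35 - 3} \left(-5 - 2\right) = - \frac{40}{32} \left(-5 - 2\right) = \left(-40\right) \frac{1}{32} \left(-7\right) = \left(- \frac{5}{4}\right) \left(-7\right) = \frac{35}{4}$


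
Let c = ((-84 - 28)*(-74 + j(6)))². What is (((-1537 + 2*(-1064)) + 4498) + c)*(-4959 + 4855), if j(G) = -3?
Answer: -7734917736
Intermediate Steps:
c = 74373376 (c = ((-84 - 28)*(-74 - 3))² = (-112*(-77))² = 8624² = 74373376)
(((-1537 + 2*(-1064)) + 4498) + c)*(-4959 + 4855) = (((-1537 + 2*(-1064)) + 4498) + 74373376)*(-4959 + 4855) = (((-1537 - 2128) + 4498) + 74373376)*(-104) = ((-3665 + 4498) + 74373376)*(-104) = (833 + 74373376)*(-104) = 74374209*(-104) = -7734917736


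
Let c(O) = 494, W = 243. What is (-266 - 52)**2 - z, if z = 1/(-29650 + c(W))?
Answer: 2948371345/29156 ≈ 1.0112e+5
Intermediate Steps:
z = -1/29156 (z = 1/(-29650 + 494) = 1/(-29156) = -1/29156 ≈ -3.4298e-5)
(-266 - 52)**2 - z = (-266 - 52)**2 - 1*(-1/29156) = (-318)**2 + 1/29156 = 101124 + 1/29156 = 2948371345/29156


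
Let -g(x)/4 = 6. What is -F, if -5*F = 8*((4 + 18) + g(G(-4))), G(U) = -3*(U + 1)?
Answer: -16/5 ≈ -3.2000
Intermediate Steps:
G(U) = -3 - 3*U (G(U) = -3*(1 + U) = -3 - 3*U)
g(x) = -24 (g(x) = -4*6 = -24)
F = 16/5 (F = -8*((4 + 18) - 24)/5 = -8*(22 - 24)/5 = -8*(-2)/5 = -⅕*(-16) = 16/5 ≈ 3.2000)
-F = -1*16/5 = -16/5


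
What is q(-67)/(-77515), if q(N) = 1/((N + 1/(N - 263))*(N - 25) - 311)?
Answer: -33/14972657873 ≈ -2.2040e-9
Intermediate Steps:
q(N) = 1/(-311 + (-25 + N)*(N + 1/(-263 + N))) (q(N) = 1/((N + 1/(-263 + N))*(-25 + N) - 311) = 1/((-25 + N)*(N + 1/(-263 + N)) - 311) = 1/(-311 + (-25 + N)*(N + 1/(-263 + N))))
q(-67)/(-77515) = ((-263 - 67)/(81768 + (-67)**3 - 288*(-67)**2 + 6265*(-67)))/(-77515) = (-330/(81768 - 300763 - 288*4489 - 419755))*(-1/77515) = (-330/(81768 - 300763 - 1292832 - 419755))*(-1/77515) = (-330/(-1931582))*(-1/77515) = -1/1931582*(-330)*(-1/77515) = (165/965791)*(-1/77515) = -33/14972657873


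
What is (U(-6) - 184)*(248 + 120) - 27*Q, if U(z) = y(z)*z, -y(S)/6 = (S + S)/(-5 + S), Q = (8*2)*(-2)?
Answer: -576352/11 ≈ -52396.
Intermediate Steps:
Q = -32 (Q = 16*(-2) = -32)
y(S) = -12*S/(-5 + S) (y(S) = -6*(S + S)/(-5 + S) = -6*2*S/(-5 + S) = -12*S/(-5 + S))
U(z) = -12*z²/(-5 + z) (U(z) = (-12*z/(-5 + z))*z = -12*z²/(-5 + z))
(U(-6) - 184)*(248 + 120) - 27*Q = (-12*(-6)²/(-5 - 6) - 184)*(248 + 120) - 27*(-32) = (-12*36/(-11) - 184)*368 + 864 = (-12*36*(-1/11) - 184)*368 + 864 = (432/11 - 184)*368 + 864 = -1592/11*368 + 864 = -585856/11 + 864 = -576352/11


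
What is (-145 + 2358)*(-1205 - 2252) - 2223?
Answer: -7652564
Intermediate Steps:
(-145 + 2358)*(-1205 - 2252) - 2223 = 2213*(-3457) - 2223 = -7650341 - 2223 = -7652564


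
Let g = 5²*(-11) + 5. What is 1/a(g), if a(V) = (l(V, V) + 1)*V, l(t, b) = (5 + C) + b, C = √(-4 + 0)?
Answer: 11/784125 + I/9409500 ≈ 1.4028e-5 + 1.0628e-7*I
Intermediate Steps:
C = 2*I (C = √(-4) = 2*I ≈ 2.0*I)
l(t, b) = 5 + b + 2*I (l(t, b) = (5 + 2*I) + b = 5 + b + 2*I)
g = -270 (g = 25*(-11) + 5 = -275 + 5 = -270)
a(V) = V*(6 + V + 2*I) (a(V) = ((5 + V + 2*I) + 1)*V = (6 + V + 2*I)*V = V*(6 + V + 2*I))
1/a(g) = 1/(-270*(6 - 270 + 2*I)) = 1/(-270*(-264 + 2*I)) = 1/(71280 - 540*I) = (71280 + 540*I)/5081130000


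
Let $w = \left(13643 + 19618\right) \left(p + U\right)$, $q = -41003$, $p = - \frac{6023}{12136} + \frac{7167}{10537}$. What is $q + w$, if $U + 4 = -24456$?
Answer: $- \frac{2537576062571995}{3118952} \approx -8.136 \cdot 10^{8}$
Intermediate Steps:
$U = -24460$ ($U = -4 - 24456 = -24460$)
$p = \frac{573521}{3118952}$ ($p = \left(-6023\right) \frac{1}{12136} + 7167 \cdot \frac{1}{10537} = - \frac{6023}{12136} + \frac{7167}{10537} = \frac{573521}{3118952} \approx 0.18388$)
$w = - \frac{2537448176183139}{3118952}$ ($w = \left(13643 + 19618\right) \left(\frac{573521}{3118952} - 24460\right) = 33261 \left(- \frac{76288992399}{3118952}\right) = - \frac{2537448176183139}{3118952} \approx -8.1356 \cdot 10^{8}$)
$q + w = -41003 - \frac{2537448176183139}{3118952} = - \frac{2537576062571995}{3118952}$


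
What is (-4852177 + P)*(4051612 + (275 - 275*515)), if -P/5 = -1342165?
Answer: 7267800645776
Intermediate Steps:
P = 6710825 (P = -5*(-1342165) = 6710825)
(-4852177 + P)*(4051612 + (275 - 275*515)) = (-4852177 + 6710825)*(4051612 + (275 - 275*515)) = 1858648*(4051612 + (275 - 141625)) = 1858648*(4051612 - 141350) = 1858648*3910262 = 7267800645776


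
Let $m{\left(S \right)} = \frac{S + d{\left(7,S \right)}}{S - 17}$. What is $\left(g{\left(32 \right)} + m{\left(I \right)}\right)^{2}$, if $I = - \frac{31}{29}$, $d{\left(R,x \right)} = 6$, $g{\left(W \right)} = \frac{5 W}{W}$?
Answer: $\frac{6135529}{274576} \approx 22.345$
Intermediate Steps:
$g{\left(W \right)} = 5$
$I = - \frac{31}{29}$ ($I = \left(-31\right) \frac{1}{29} = - \frac{31}{29} \approx -1.069$)
$m{\left(S \right)} = \frac{6 + S}{-17 + S}$ ($m{\left(S \right)} = \frac{S + 6}{S - 17} = \frac{6 + S}{-17 + S}$)
$\left(g{\left(32 \right)} + m{\left(I \right)}\right)^{2} = \left(5 + \frac{6 - \frac{31}{29}}{-17 - \frac{31}{29}}\right)^{2} = \left(5 + \frac{1}{- \frac{524}{29}} \cdot \frac{143}{29}\right)^{2} = \left(5 - \frac{143}{524}\right)^{2} = \left(\frac{2477}{524}\right)^{2} = \frac{6135529}{274576}$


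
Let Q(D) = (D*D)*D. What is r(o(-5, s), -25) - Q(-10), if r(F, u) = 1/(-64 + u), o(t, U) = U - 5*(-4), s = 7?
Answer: 88999/89 ≈ 999.99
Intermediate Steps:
o(t, U) = 20 + U (o(t, U) = U + 20 = 20 + U)
Q(D) = D**3 (Q(D) = D**2*D = D**3)
r(o(-5, s), -25) - Q(-10) = 1/(-64 - 25) - 1*(-10)**3 = 1/(-89) - 1*(-1000) = -1/89 + 1000 = 88999/89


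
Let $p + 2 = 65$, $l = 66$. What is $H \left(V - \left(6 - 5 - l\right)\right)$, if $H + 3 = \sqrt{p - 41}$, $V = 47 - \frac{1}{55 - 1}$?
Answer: $- \frac{6047}{18} + \frac{6047 \sqrt{22}}{54} \approx 189.3$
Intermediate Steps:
$p = 63$ ($p = -2 + 65 = 63$)
$V = \frac{2537}{54}$ ($V = 47 - \frac{1}{54} = \frac{2537}{54} \approx 46.982$)
$H = -3 + \sqrt{22}$ ($H = -3 + \sqrt{63 - 41} = -3 + \sqrt{22} \approx 1.6904$)
$H \left(V - \left(6 - 5 - l\right)\right) = \left(-3 + \sqrt{22}\right) \left(\frac{2537}{54} + \left(66 - \left(6 - 5\right)\right)\right) = \left(-3 + \sqrt{22}\right) \left(\frac{2537}{54} + \left(66 - 1\right)\right) = \left(-3 + \sqrt{22}\right) \left(\frac{2537}{54} + 65\right) = \left(-3 + \sqrt{22}\right) \frac{6047}{54} = - \frac{6047}{18} + \frac{6047 \sqrt{22}}{54}$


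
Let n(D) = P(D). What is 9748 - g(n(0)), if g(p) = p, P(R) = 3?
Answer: 9745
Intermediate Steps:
n(D) = 3
9748 - g(n(0)) = 9748 - 1*3 = 9748 - 3 = 9745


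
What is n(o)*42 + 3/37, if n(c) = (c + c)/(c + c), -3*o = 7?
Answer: 1557/37 ≈ 42.081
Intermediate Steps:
o = -7/3 (o = -⅓*7 = -7/3 ≈ -2.3333)
n(c) = 1 (n(c) = (2*c)/((2*c)) = (2*c)*(1/(2*c)) = 1)
n(o)*42 + 3/37 = 1*42 + 3/37 = 42 + 3*(1/37) = 42 + 3/37 = 1557/37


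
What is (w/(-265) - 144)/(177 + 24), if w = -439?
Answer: -563/795 ≈ -0.70818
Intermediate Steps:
(w/(-265) - 144)/(177 + 24) = (-439/(-265) - 144)/(177 + 24) = (-439*(-1/265) - 144)/201 = (439/265 - 144)*(1/201) = -37721/265*1/201 = -563/795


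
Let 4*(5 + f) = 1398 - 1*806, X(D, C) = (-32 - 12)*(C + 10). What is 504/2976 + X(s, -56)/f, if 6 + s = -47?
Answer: 23089/1612 ≈ 14.323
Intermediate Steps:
s = -53 (s = -6 - 47 = -53)
X(D, C) = -440 - 44*C (X(D, C) = -44*(10 + C) = -440 - 44*C)
f = 143 (f = -5 + (1398 - 1*806)/4 = -5 + (1398 - 806)/4 = -5 + (¼)*592 = -5 + 148 = 143)
504/2976 + X(s, -56)/f = 504/2976 + (-440 - 44*(-56))/143 = 504*(1/2976) + (-440 + 2464)*(1/143) = 21/124 + 2024*(1/143) = 21/124 + 184/13 = 23089/1612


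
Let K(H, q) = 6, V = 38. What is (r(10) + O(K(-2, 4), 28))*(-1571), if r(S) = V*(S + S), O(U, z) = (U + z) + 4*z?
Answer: -1423326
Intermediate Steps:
O(U, z) = U + 5*z
r(S) = 76*S (r(S) = 38*(S + S) = 38*(2*S) = 76*S)
(r(10) + O(K(-2, 4), 28))*(-1571) = (76*10 + (6 + 5*28))*(-1571) = (760 + (6 + 140))*(-1571) = (760 + 146)*(-1571) = 906*(-1571) = -1423326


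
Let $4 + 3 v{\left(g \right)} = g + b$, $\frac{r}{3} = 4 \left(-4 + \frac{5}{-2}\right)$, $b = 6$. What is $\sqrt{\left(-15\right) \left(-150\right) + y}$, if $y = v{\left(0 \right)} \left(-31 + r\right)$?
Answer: $\frac{2 \sqrt{4899}}{3} \approx 46.662$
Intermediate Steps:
$r = -78$ ($r = 3 \cdot 4 \left(-4 + \frac{5}{-2}\right) = 3 \cdot 4 \left(-4 + 5 \left(- \frac{1}{2}\right)\right) = 3 \cdot 4 \left(-4 - \frac{5}{2}\right) = 3 \cdot 4 \left(- \frac{13}{2}\right) = 3 \left(-26\right) = -78$)
$v{\left(g \right)} = \frac{2}{3} + \frac{g}{3}$ ($v{\left(g \right)} = - \frac{4}{3} + \frac{g + 6}{3} = - \frac{4}{3} + \frac{6 + g}{3} = - \frac{4}{3} + \left(2 + \frac{g}{3}\right) = \frac{2}{3} + \frac{g}{3}$)
$y = - \frac{218}{3}$ ($y = \left(\frac{2}{3} + \frac{1}{3} \cdot 0\right) \left(-31 - 78\right) = \left(\frac{2}{3} + 0\right) \left(-109\right) = \frac{2}{3} \left(-109\right) = - \frac{218}{3} \approx -72.667$)
$\sqrt{\left(-15\right) \left(-150\right) + y} = \sqrt{\left(-15\right) \left(-150\right) - \frac{218}{3}} = \sqrt{2250 - \frac{218}{3}} = \sqrt{\frac{6532}{3}} = \frac{2 \sqrt{4899}}{3}$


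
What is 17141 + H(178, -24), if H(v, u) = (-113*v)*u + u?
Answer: 499853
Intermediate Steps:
H(v, u) = u - 113*u*v (H(v, u) = -113*u*v + u = u - 113*u*v)
17141 + H(178, -24) = 17141 - 24*(1 - 113*178) = 17141 - 24*(1 - 20114) = 17141 - 24*(-20113) = 17141 + 482712 = 499853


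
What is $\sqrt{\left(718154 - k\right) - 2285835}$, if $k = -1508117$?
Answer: $2 i \sqrt{14891} \approx 244.06 i$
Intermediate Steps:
$\sqrt{\left(718154 - k\right) - 2285835} = \sqrt{\left(718154 - -1508117\right) - 2285835} = \sqrt{\left(718154 + 1508117\right) - 2285835} = \sqrt{2226271 - 2285835} = \sqrt{-59564} = 2 i \sqrt{14891}$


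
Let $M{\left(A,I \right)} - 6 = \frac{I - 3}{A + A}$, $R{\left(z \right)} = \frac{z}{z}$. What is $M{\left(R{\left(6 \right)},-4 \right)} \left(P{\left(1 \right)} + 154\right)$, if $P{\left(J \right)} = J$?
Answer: $\frac{775}{2} \approx 387.5$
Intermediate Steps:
$R{\left(z \right)} = 1$
$M{\left(A,I \right)} = 6 + \frac{-3 + I}{2 A}$ ($M{\left(A,I \right)} = 6 + \frac{I - 3}{A + A} = 6 + \frac{-3 + I}{2 A}$)
$M{\left(R{\left(6 \right)},-4 \right)} \left(P{\left(1 \right)} + 154\right) = \frac{-3 - 4 + 12 \cdot 1}{2 \cdot 1} \left(1 + 154\right) = \frac{1}{2} \cdot 1 \left(-3 - 4 + 12\right) 155 = \frac{1}{2} \cdot 1 \cdot 5 \cdot 155 = \frac{5}{2} \cdot 155 = \frac{775}{2}$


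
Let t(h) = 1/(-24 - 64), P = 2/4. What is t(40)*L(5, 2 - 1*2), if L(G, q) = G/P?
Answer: -5/44 ≈ -0.11364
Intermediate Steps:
P = ½ (P = 2*(¼) = ½ ≈ 0.50000)
t(h) = -1/88 (t(h) = 1/(-88) = -1/88)
L(G, q) = 2*G (L(G, q) = G/(½) = G*2 = 2*G)
t(40)*L(5, 2 - 1*2) = -5/44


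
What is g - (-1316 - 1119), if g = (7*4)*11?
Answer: 2743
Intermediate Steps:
g = 308 (g = 28*11 = 308)
g - (-1316 - 1119) = 308 - (-1316 - 1119) = 308 - 1*(-2435) = 308 + 2435 = 2743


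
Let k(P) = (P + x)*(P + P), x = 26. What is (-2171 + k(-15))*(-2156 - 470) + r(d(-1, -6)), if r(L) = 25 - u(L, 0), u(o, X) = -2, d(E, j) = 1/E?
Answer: 6567653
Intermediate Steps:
k(P) = 2*P*(26 + P) (k(P) = (P + 26)*(P + P) = (26 + P)*(2*P) = 2*P*(26 + P))
r(L) = 27 (r(L) = 25 - 1*(-2) = 25 + 2 = 27)
(-2171 + k(-15))*(-2156 - 470) + r(d(-1, -6)) = (-2171 + 2*(-15)*(26 - 15))*(-2156 - 470) + 27 = (-2171 + 2*(-15)*11)*(-2626) + 27 = (-2171 - 330)*(-2626) + 27 = -2501*(-2626) + 27 = 6567626 + 27 = 6567653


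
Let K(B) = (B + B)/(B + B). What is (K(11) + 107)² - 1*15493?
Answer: -3829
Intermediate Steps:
K(B) = 1 (K(B) = (2*B)/((2*B)) = (2*B)*(1/(2*B)) = 1)
(K(11) + 107)² - 1*15493 = (1 + 107)² - 1*15493 = 108² - 15493 = 11664 - 15493 = -3829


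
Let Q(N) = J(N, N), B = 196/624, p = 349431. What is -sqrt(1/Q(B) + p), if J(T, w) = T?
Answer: -15*sqrt(76099)/7 ≈ -591.13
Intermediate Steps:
B = 49/156 (B = 196*(1/624) = 49/156 ≈ 0.31410)
Q(N) = N
-sqrt(1/Q(B) + p) = -sqrt(1/(49/156) + 349431) = -sqrt(156/49 + 349431) = -sqrt(17122275/49) = -15*sqrt(76099)/7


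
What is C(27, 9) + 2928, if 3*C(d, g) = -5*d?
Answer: 2883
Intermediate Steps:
C(d, g) = -5*d/3 (C(d, g) = (-5*d)/3 = -5*d/3)
C(27, 9) + 2928 = -5/3*27 + 2928 = -45 + 2928 = 2883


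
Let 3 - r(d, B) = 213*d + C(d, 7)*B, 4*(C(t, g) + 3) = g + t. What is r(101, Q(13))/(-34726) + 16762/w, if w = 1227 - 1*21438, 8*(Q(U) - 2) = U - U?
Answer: -73184237/350923593 ≈ -0.20855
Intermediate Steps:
C(t, g) = -3 + g/4 + t/4 (C(t, g) = -3 + (g + t)/4 = -3 + (g/4 + t/4) = -3 + g/4 + t/4)
Q(U) = 2 (Q(U) = 2 + (U - U)/8 = 2 + (⅛)*0 = 2 + 0 = 2)
w = -20211 (w = 1227 - 21438 = -20211)
r(d, B) = 3 - 213*d - B*(-5/4 + d/4) (r(d, B) = 3 - (213*d + (-3 + (¼)*7 + d/4)*B) = 3 - (213*d + (-3 + 7/4 + d/4)*B) = 3 - (213*d + (-5/4 + d/4)*B) = 3 - (213*d + B*(-5/4 + d/4)) = 3 + (-213*d - B*(-5/4 + d/4)) = 3 - 213*d - B*(-5/4 + d/4))
r(101, Q(13))/(-34726) + 16762/w = (3 - 213*101 - ¼*2*(-5 + 101))/(-34726) + 16762/(-20211) = (3 - 21513 - ¼*2*96)*(-1/34726) + 16762*(-1/20211) = (3 - 21513 - 48)*(-1/34726) - 16762/20211 = -21558*(-1/34726) - 16762/20211 = 10779/17363 - 16762/20211 = -73184237/350923593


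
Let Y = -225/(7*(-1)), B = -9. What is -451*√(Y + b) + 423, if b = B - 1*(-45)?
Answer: 423 - 1353*√371/7 ≈ -3299.9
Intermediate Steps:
b = 36 (b = -9 - 1*(-45) = -9 + 45 = 36)
Y = 225/7 (Y = -225/(-7) = -225*(-⅐) = 225/7 ≈ 32.143)
-451*√(Y + b) + 423 = -451*√(225/7 + 36) + 423 = -1353*√371/7 + 423 = 423 - 1353*√371/7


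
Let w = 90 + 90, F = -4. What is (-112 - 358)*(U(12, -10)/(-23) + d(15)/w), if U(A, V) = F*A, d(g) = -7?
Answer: -398513/414 ≈ -962.59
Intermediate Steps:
U(A, V) = -4*A
w = 180
(-112 - 358)*(U(12, -10)/(-23) + d(15)/w) = (-112 - 358)*(-4*12/(-23) - 7/180) = -470*(-48*(-1/23) - 7*1/180) = -470*(48/23 - 7/180) = -470*8479/4140 = -398513/414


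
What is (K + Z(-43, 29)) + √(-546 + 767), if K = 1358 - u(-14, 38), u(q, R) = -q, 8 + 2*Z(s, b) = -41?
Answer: 2639/2 + √221 ≈ 1334.4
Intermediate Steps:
Z(s, b) = -49/2 (Z(s, b) = -4 + (½)*(-41) = -4 - 41/2 = -49/2)
K = 1344 (K = 1358 - (-1)*(-14) = 1358 - 1*14 = 1358 - 14 = 1344)
(K + Z(-43, 29)) + √(-546 + 767) = (1344 - 49/2) + √(-546 + 767) = 2639/2 + √221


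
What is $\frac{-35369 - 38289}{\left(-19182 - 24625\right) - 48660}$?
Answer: $\frac{73658}{92467} \approx 0.79659$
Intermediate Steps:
$\frac{-35369 - 38289}{\left(-19182 - 24625\right) - 48660} = - \frac{73658}{\left(-19182 - 24625\right) - 48660} = - \frac{73658}{-43807 - 48660} = - \frac{73658}{-92467} = \left(-73658\right) \left(- \frac{1}{92467}\right) = \frac{73658}{92467}$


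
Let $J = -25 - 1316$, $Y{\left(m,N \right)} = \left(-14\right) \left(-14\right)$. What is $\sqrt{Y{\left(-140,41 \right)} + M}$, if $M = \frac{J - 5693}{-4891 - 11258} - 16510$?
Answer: $\frac{2 i \sqrt{1063604436762}}{16149} \approx 127.72 i$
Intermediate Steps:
$Y{\left(m,N \right)} = 196$
$J = -1341$ ($J = -25 - 1316 = -1341$)
$M = - \frac{266612956}{16149}$ ($M = \frac{-1341 - 5693}{-4891 - 11258} - 16510 = - \frac{7034}{-16149} - 16510 = \left(-7034\right) \left(- \frac{1}{16149}\right) - 16510 = \frac{7034}{16149} - 16510 = - \frac{266612956}{16149} \approx -16510.0$)
$\sqrt{Y{\left(-140,41 \right)} + M} = \sqrt{196 - \frac{266612956}{16149}} = \sqrt{- \frac{263447752}{16149}} = \frac{2 i \sqrt{1063604436762}}{16149}$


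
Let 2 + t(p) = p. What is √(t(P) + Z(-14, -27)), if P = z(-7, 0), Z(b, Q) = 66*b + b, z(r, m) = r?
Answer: I*√947 ≈ 30.773*I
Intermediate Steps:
Z(b, Q) = 67*b
P = -7
t(p) = -2 + p
√(t(P) + Z(-14, -27)) = √((-2 - 7) + 67*(-14)) = √(-9 - 938) = √(-947) = I*√947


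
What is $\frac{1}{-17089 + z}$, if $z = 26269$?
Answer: $\frac{1}{9180} \approx 0.00010893$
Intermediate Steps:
$\frac{1}{-17089 + z} = \frac{1}{-17089 + 26269} = \frac{1}{9180}$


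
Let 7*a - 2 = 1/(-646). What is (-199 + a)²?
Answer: 807458596569/20448484 ≈ 39487.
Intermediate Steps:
a = 1291/4522 (a = 2/7 + (⅐)/(-646) = 2/7 + (⅐)*(-1/646) = 2/7 - 1/4522 = 1291/4522 ≈ 0.28549)
(-199 + a)² = (-199 + 1291/4522)² = (-898587/4522)² = 807458596569/20448484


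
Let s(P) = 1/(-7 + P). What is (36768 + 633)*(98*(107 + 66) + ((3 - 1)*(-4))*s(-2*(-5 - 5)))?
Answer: 634073538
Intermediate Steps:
(36768 + 633)*(98*(107 + 66) + ((3 - 1)*(-4))*s(-2*(-5 - 5))) = (36768 + 633)*(98*(107 + 66) + ((3 - 1)*(-4))/(-7 - 2*(-5 - 5))) = 37401*(98*173 + (2*(-4))/(-7 - 2*(-10))) = 37401*(16954 - 8/(-7 + 20)) = 37401*(16954 - 8/13) = 37401*(220394/13) = 634073538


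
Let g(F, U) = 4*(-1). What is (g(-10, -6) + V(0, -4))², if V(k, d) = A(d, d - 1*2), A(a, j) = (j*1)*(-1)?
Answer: 4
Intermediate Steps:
g(F, U) = -4
A(a, j) = -j (A(a, j) = j*(-1) = -j)
V(k, d) = 2 - d (V(k, d) = -(d - 1*2) = -(d - 2) = -(-2 + d) = 2 - d)
(g(-10, -6) + V(0, -4))² = (-4 + (2 - 1*(-4)))² = (-4 + (2 + 4))² = (-4 + 6)² = 2² = 4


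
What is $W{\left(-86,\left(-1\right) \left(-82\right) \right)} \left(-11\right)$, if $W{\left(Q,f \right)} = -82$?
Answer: $902$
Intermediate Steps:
$W{\left(-86,\left(-1\right) \left(-82\right) \right)} \left(-11\right) = \left(-82\right) \left(-11\right) = 902$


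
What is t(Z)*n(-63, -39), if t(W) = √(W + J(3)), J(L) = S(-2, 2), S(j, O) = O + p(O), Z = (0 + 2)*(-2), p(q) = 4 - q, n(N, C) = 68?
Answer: 0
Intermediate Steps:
Z = -4 (Z = 2*(-2) = -4)
S(j, O) = 4 (S(j, O) = O + (4 - O) = 4)
J(L) = 4
t(W) = √(4 + W) (t(W) = √(W + 4) = √(4 + W))
t(Z)*n(-63, -39) = √(4 - 4)*68 = √0*68 = 0*68 = 0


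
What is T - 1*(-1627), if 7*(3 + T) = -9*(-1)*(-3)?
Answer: 11341/7 ≈ 1620.1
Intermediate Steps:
T = -48/7 (T = -3 + (-9*(-1)*(-3))/7 = -3 + (9*(-3))/7 = -3 + (⅐)*(-27) = -3 - 27/7 = -48/7 ≈ -6.8571)
T - 1*(-1627) = -48/7 - 1*(-1627) = -48/7 + 1627 = 11341/7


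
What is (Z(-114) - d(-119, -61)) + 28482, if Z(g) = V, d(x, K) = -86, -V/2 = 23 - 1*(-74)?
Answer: 28374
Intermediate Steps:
V = -194 (V = -2*(23 - 1*(-74)) = -2*(23 + 74) = -2*97 = -194)
Z(g) = -194
(Z(-114) - d(-119, -61)) + 28482 = (-194 - 1*(-86)) + 28482 = (-194 + 86) + 28482 = -108 + 28482 = 28374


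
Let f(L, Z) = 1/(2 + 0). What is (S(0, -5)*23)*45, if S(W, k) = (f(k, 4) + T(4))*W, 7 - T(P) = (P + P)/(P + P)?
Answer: 0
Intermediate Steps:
f(L, Z) = ½ (f(L, Z) = 1/2 = ½)
T(P) = 6 (T(P) = 7 - (P + P)/(P + P) = 7 - 2*P/(2*P) = 7 - 2*P*1/(2*P) = 7 - 1*1 = 7 - 1 = 6)
S(W, k) = 13*W/2 (S(W, k) = (½ + 6)*W = 13*W/2)
(S(0, -5)*23)*45 = (((13/2)*0)*23)*45 = (0*23)*45 = 0*45 = 0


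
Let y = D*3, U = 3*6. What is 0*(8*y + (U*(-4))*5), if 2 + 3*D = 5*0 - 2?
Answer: 0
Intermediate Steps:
D = -4/3 (D = -2/3 + (5*0 - 2)/3 = -2/3 + (0 - 2)/3 = -2/3 + (1/3)*(-2) = -2/3 - 2/3 = -4/3 ≈ -1.3333)
U = 18
y = -4 (y = -4/3*3 = -4)
0*(8*y + (U*(-4))*5) = 0*(8*(-4) + (18*(-4))*5) = 0*(-32 - 72*5) = 0*(-32 - 360) = 0*(-392) = 0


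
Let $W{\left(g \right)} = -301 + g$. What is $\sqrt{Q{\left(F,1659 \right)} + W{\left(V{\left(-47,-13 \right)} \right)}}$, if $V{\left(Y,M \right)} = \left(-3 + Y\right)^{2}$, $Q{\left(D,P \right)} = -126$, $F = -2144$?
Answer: $\sqrt{2073} \approx 45.53$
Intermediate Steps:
$\sqrt{Q{\left(F,1659 \right)} + W{\left(V{\left(-47,-13 \right)} \right)}} = \sqrt{-126 - \left(301 - \left(-3 - 47\right)^{2}\right)} = \sqrt{-126 - \left(301 - \left(-50\right)^{2}\right)} = \sqrt{-126 + \left(-301 + 2500\right)} = \sqrt{-126 + 2199} = \sqrt{2073}$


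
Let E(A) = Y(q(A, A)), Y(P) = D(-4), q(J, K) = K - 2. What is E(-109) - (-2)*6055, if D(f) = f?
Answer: 12106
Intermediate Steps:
q(J, K) = -2 + K
Y(P) = -4
E(A) = -4
E(-109) - (-2)*6055 = -4 - (-2)*6055 = -4 - 1*(-12110) = -4 + 12110 = 12106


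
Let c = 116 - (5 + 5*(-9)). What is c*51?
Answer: 7956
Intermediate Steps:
c = 156 (c = 116 - (5 - 45) = 116 - 1*(-40) = 116 + 40 = 156)
c*51 = 156*51 = 7956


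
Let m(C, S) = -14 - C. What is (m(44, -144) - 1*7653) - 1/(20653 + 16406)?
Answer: -285761950/37059 ≈ -7711.0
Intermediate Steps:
(m(44, -144) - 1*7653) - 1/(20653 + 16406) = ((-14 - 1*44) - 1*7653) - 1/(20653 + 16406) = ((-14 - 44) - 7653) - 1/37059 = (-58 - 7653) - 1*1/37059 = -7711 - 1/37059 = -285761950/37059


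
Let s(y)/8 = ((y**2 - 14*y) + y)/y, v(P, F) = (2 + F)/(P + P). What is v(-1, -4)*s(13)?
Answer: 0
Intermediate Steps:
v(P, F) = (2 + F)/(2*P) (v(P, F) = (2 + F)/((2*P)) = (2 + F)*(1/(2*P)) = (2 + F)/(2*P))
s(y) = 8*(y**2 - 13*y)/y (s(y) = 8*(((y**2 - 14*y) + y)/y) = 8*((y**2 - 13*y)/y) = 8*(y**2 - 13*y)/y)
v(-1, -4)*s(13) = ((1/2)*(2 - 4)/(-1))*(-104 + 8*13) = ((1/2)*(-1)*(-2))*(-104 + 104) = 1*0 = 0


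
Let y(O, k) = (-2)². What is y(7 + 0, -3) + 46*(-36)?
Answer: -1652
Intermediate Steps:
y(O, k) = 4
y(7 + 0, -3) + 46*(-36) = 4 + 46*(-36) = 4 - 1656 = -1652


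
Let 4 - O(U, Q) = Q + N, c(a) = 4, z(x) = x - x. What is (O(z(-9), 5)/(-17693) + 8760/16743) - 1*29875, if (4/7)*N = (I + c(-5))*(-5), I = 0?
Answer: -2949944437069/98744633 ≈ -29874.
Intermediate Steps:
z(x) = 0
N = -35 (N = 7*((0 + 4)*(-5))/4 = 7*(4*(-5))/4 = (7/4)*(-20) = -35)
O(U, Q) = 39 - Q (O(U, Q) = 4 - (Q - 35) = 4 - (-35 + Q) = 4 + (35 - Q) = 39 - Q)
(O(z(-9), 5)/(-17693) + 8760/16743) - 1*29875 = ((39 - 1*5)/(-17693) + 8760/16743) - 1*29875 = ((39 - 5)*(-1/17693) + 8760*(1/16743)) - 29875 = (34*(-1/17693) + 2920/5581) - 29875 = (-34/17693 + 2920/5581) - 29875 = 51473806/98744633 - 29875 = -2949944437069/98744633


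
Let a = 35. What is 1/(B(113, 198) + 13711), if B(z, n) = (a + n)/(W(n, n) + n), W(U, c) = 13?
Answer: 211/2893254 ≈ 7.2928e-5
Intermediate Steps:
B(z, n) = (35 + n)/(13 + n)
1/(B(113, 198) + 13711) = 1/((35 + 198)/(13 + 198) + 13711) = 1/(233/211 + 13711) = 1/(2893254/211) = 211/2893254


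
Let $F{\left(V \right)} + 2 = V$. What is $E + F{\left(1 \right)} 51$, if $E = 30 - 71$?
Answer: $-92$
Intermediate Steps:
$E = -41$
$F{\left(V \right)} = -2 + V$
$E + F{\left(1 \right)} 51 = -41 + \left(-2 + 1\right) 51 = -41 - 51 = -92$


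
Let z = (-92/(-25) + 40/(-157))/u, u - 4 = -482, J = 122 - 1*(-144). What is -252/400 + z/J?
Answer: -314418661/499055900 ≈ -0.63003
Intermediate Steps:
J = 266 (J = 122 + 144 = 266)
u = -478 (u = 4 - 482 = -478)
z = -6722/938075 (z = (-92/(-25) + 40/(-157))/(-478) = (-92*(-1/25) + 40*(-1/157))*(-1/478) = (92/25 - 40/157)*(-1/478) = (13444/3925)*(-1/478) = -6722/938075 ≈ -0.0071657)
-252/400 + z/J = -252/400 - 6722/938075/266 = -252*1/400 - 6722/938075*1/266 = -63/100 - 3361/124763975 = -314418661/499055900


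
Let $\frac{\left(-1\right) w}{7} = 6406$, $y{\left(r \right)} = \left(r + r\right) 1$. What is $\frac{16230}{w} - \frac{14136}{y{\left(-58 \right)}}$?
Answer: $\frac{79000479}{650209} \approx 121.5$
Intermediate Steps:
$y{\left(r \right)} = 2 r$ ($y{\left(r \right)} = 2 r 1 = 2 r$)
$w = -44842$ ($w = \left(-7\right) 6406 = -44842$)
$\frac{16230}{w} - \frac{14136}{y{\left(-58 \right)}} = \frac{16230}{-44842} - \frac{14136}{2 \left(-58\right)} = 16230 \left(- \frac{1}{44842}\right) - \frac{14136}{-116} = - \frac{8115}{22421} - - \frac{3534}{29} = - \frac{8115}{22421} + \frac{3534}{29} = \frac{79000479}{650209}$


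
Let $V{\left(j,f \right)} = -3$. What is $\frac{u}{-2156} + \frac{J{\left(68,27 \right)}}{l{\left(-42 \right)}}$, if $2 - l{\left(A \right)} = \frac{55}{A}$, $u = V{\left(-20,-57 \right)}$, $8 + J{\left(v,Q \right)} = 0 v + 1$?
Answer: $- \frac{633447}{299684} \approx -2.1137$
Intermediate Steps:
$J{\left(v,Q \right)} = -7$ ($J{\left(v,Q \right)} = -8 + \left(0 v + 1\right) = -8 + \left(0 + 1\right) = -8 + 1 = -7$)
$u = -3$
$l{\left(A \right)} = 2 - \frac{55}{A}$
$\frac{u}{-2156} + \frac{J{\left(68,27 \right)}}{l{\left(-42 \right)}} = - \frac{3}{-2156} - \frac{7}{2 - \frac{55}{-42}} = \left(-3\right) \left(- \frac{1}{2156}\right) - \frac{7}{2 - - \frac{55}{42}} = \frac{3}{2156} - \frac{7}{2 + \frac{55}{42}} = \frac{3}{2156} - \frac{7}{\frac{139}{42}} = \frac{3}{2156} - \frac{294}{139} = - \frac{633447}{299684}$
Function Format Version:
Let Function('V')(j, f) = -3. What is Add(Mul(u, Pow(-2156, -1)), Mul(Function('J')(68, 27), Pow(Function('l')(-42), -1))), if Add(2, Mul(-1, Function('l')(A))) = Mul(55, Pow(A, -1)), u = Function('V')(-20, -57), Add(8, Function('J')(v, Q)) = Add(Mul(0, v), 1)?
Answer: Rational(-633447, 299684) ≈ -2.1137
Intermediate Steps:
Function('J')(v, Q) = -7 (Function('J')(v, Q) = Add(-8, Add(Mul(0, v), 1)) = Add(-8, Add(0, 1)) = Add(-8, 1) = -7)
u = -3
Function('l')(A) = Add(2, Mul(-55, Pow(A, -1))) (Function('l')(A) = Add(2, Mul(-1, Mul(55, Pow(A, -1)))) = Add(2, Mul(-55, Pow(A, -1))))
Add(Mul(u, Pow(-2156, -1)), Mul(Function('J')(68, 27), Pow(Function('l')(-42), -1))) = Add(Mul(-3, Pow(-2156, -1)), Mul(-7, Pow(Add(2, Mul(-55, Pow(-42, -1))), -1))) = Add(Mul(-3, Rational(-1, 2156)), Mul(-7, Pow(Add(2, Mul(-55, Rational(-1, 42))), -1))) = Add(Rational(3, 2156), Mul(-7, Pow(Add(2, Rational(55, 42)), -1))) = Add(Rational(3, 2156), Mul(-7, Pow(Rational(139, 42), -1))) = Add(Rational(3, 2156), Mul(-7, Rational(42, 139))) = Add(Rational(3, 2156), Rational(-294, 139)) = Rational(-633447, 299684)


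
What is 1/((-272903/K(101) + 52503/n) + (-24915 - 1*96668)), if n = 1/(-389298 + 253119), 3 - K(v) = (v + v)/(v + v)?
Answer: -2/14300128143 ≈ -1.3986e-10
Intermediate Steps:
K(v) = 2 (K(v) = 3 - (v + v)/(v + v) = 3 - 2*v/(2*v) = 3 - 2*v*1/(2*v) = 3 - 1*1 = 3 - 1 = 2)
n = -1/136179 (n = 1/(-136179) = -1/136179 ≈ -7.3433e-6)
1/((-272903/K(101) + 52503/n) + (-24915 - 1*96668)) = 1/((-272903/2 + 52503/(-1/136179)) + (-24915 - 1*96668)) = 1/((-272903*1/2 + 52503*(-136179)) + (-24915 - 96668)) = 1/((-272903/2 - 7149806037) - 121583) = 1/(-14299884977/2 - 121583) = 1/(-14300128143/2) = -2/14300128143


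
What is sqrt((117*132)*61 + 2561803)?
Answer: sqrt(3503887) ≈ 1871.9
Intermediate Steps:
sqrt((117*132)*61 + 2561803) = sqrt(15444*61 + 2561803) = sqrt(942084 + 2561803) = sqrt(3503887)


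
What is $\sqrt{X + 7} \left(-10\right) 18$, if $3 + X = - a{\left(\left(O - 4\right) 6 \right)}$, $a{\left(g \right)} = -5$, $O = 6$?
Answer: $-540$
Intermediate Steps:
$X = 2$ ($X = -3 - -5 = -3 + 5 = 2$)
$\sqrt{X + 7} \left(-10\right) 18 = \sqrt{2 + 7} \left(-10\right) 18 = \sqrt{9} \left(-10\right) 18 = 3 \left(-10\right) 18 = \left(-30\right) 18 = -540$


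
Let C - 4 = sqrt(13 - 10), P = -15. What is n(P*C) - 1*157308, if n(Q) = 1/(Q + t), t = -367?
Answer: -28575627859/181654 + 15*sqrt(3)/181654 ≈ -1.5731e+5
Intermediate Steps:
C = 4 + sqrt(3) (C = 4 + sqrt(13 - 10) = 4 + sqrt(3) ≈ 5.7320)
n(Q) = 1/(-367 + Q) (n(Q) = 1/(Q - 367) = 1/(-367 + Q))
n(P*C) - 1*157308 = 1/(-367 - 15*(4 + sqrt(3))) - 1*157308 = 1/(-367 + (-60 - 15*sqrt(3))) - 157308 = 1/(-427 - 15*sqrt(3)) - 157308 = -157308 + 1/(-427 - 15*sqrt(3))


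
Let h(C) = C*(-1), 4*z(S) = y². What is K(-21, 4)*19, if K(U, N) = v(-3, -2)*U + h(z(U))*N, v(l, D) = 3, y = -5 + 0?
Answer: -1672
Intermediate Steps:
y = -5
z(S) = 25/4 (z(S) = (¼)*(-5)² = (¼)*25 = 25/4)
h(C) = -C
K(U, N) = 3*U - 25*N/4 (K(U, N) = 3*U + (-1*25/4)*N = 3*U - 25*N/4)
K(-21, 4)*19 = (3*(-21) - 25/4*4)*19 = (-63 - 25)*19 = -88*19 = -1672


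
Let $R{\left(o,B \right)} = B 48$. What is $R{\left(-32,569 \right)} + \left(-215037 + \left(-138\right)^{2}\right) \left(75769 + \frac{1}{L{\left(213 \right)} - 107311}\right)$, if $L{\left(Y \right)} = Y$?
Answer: $- \frac{1590423110736897}{107098} \approx -1.485 \cdot 10^{10}$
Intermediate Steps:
$R{\left(o,B \right)} = 48 B$
$R{\left(-32,569 \right)} + \left(-215037 + \left(-138\right)^{2}\right) \left(75769 + \frac{1}{L{\left(213 \right)} - 107311}\right) = 48 \cdot 569 + \left(-215037 + \left(-138\right)^{2}\right) \left(75769 + \frac{1}{213 - 107311}\right) = 27312 + \left(-215037 + 19044\right) \left(75769 + \frac{1}{-107098}\right) = 27312 - 195993 \left(75769 - \frac{1}{107098}\right) = 27312 - \frac{1590426035797473}{107098} = - \frac{1590423110736897}{107098}$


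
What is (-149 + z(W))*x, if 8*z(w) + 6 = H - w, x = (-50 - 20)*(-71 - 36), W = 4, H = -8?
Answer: -2265725/2 ≈ -1.1329e+6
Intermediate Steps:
x = 7490 (x = -70*(-107) = 7490)
z(w) = -7/4 - w/8 (z(w) = -3/4 + (-8 - w)/8 = -3/4 + (-1 - w/8) = -7/4 - w/8)
(-149 + z(W))*x = (-149 + (-7/4 - 1/8*4))*7490 = (-149 + (-7/4 - 1/2))*7490 = (-149 - 9/4)*7490 = -605/4*7490 = -2265725/2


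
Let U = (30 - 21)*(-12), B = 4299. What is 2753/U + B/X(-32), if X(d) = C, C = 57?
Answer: 102457/2052 ≈ 49.930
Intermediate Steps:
X(d) = 57
U = -108 (U = 9*(-12) = -108)
2753/U + B/X(-32) = 2753/(-108) + 4299/57 = 2753*(-1/108) + 4299*(1/57) = -2753/108 + 1433/19 = 102457/2052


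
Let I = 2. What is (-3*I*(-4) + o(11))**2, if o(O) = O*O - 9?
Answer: 18496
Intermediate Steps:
o(O) = -9 + O**2 (o(O) = O**2 - 9 = -9 + O**2)
(-3*I*(-4) + o(11))**2 = (-3*2*(-4) + (-9 + 11**2))**2 = (-6*(-4) + (-9 + 121))**2 = (24 + 112)**2 = 136**2 = 18496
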